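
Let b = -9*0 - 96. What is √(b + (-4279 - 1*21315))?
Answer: I*√25690 ≈ 160.28*I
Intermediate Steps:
b = -96 (b = 0 - 96 = -96)
√(b + (-4279 - 1*21315)) = √(-96 + (-4279 - 1*21315)) = √(-96 + (-4279 - 21315)) = √(-96 - 25594) = √(-25690) = I*√25690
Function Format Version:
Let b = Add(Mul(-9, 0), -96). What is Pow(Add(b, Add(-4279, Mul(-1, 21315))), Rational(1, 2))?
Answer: Mul(I, Pow(25690, Rational(1, 2))) ≈ Mul(160.28, I)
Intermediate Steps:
b = -96 (b = Add(0, -96) = -96)
Pow(Add(b, Add(-4279, Mul(-1, 21315))), Rational(1, 2)) = Pow(Add(-96, Add(-4279, Mul(-1, 21315))), Rational(1, 2)) = Pow(Add(-96, Add(-4279, -21315)), Rational(1, 2)) = Pow(Add(-96, -25594), Rational(1, 2)) = Pow(-25690, Rational(1, 2)) = Mul(I, Pow(25690, Rational(1, 2)))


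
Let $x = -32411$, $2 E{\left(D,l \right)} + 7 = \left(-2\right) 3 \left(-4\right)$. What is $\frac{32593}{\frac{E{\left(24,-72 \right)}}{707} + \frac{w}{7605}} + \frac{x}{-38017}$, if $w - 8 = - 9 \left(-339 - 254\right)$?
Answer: $\frac{2664949130695067}{58448210191} \approx 45595.0$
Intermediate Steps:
$E{\left(D,l \right)} = \frac{17}{2}$ ($E{\left(D,l \right)} = - \frac{7}{2} + \frac{\left(-2\right) 3 \left(-4\right)}{2} = - \frac{7}{2} + \frac{\left(-6\right) \left(-4\right)}{2} = - \frac{7}{2} + \frac{1}{2} \cdot 24 = - \frac{7}{2} + 12 = \frac{17}{2}$)
$w = 5345$ ($w = 8 - 9 \left(-339 - 254\right) = 8 - -5337 = 8 + 5337 = 5345$)
$\frac{32593}{\frac{E{\left(24,-72 \right)}}{707} + \frac{w}{7605}} + \frac{x}{-38017} = \frac{32593}{\frac{17}{2 \cdot 707} + \frac{5345}{7605}} - \frac{32411}{-38017} = \frac{32593}{\frac{17}{2} \cdot \frac{1}{707} + 5345 \cdot \frac{1}{7605}} - - \frac{32411}{38017} = \frac{32593}{\frac{17}{1414} + \frac{1069}{1521}} + \frac{32411}{38017} = \frac{32593}{\frac{1537423}{2150694}} + \frac{32411}{38017} = 32593 \cdot \frac{2150694}{1537423} + \frac{32411}{38017} = \frac{70097569542}{1537423} + \frac{32411}{38017} = \frac{2664949130695067}{58448210191}$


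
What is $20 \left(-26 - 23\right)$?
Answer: $-980$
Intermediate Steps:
$20 \left(-26 - 23\right) = 20 \left(-49\right) = -980$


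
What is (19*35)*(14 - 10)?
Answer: 2660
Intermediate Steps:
(19*35)*(14 - 10) = 665*4 = 2660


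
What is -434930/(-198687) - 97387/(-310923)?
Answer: 51526423753/20592119367 ≈ 2.5022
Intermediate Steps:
-434930/(-198687) - 97387/(-310923) = -434930*(-1/198687) - 97387*(-1/310923) = 434930/198687 + 97387/310923 = 51526423753/20592119367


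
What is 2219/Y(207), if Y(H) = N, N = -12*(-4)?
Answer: 2219/48 ≈ 46.229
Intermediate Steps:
N = 48
Y(H) = 48
2219/Y(207) = 2219/48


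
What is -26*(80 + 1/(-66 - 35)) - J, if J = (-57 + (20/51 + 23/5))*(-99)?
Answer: -62056836/8585 ≈ -7228.5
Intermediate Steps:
J = 437646/85 (J = (-57 + (20*(1/51) + 23*(1/5)))*(-99) = (-57 + (20/51 + 23/5))*(-99) = (-57 + 1273/255)*(-99) = -13262/255*(-99) = 437646/85 ≈ 5148.8)
-26*(80 + 1/(-66 - 35)) - J = -26*(80 + 1/(-66 - 35)) - 1*437646/85 = -26*(80 + 1/(-101)) - 437646/85 = -26*(80 - 1/101) - 437646/85 = -26*8079/101 - 437646/85 = -210054/101 - 437646/85 = -62056836/8585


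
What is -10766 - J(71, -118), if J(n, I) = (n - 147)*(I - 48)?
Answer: -23382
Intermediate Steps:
J(n, I) = (-147 + n)*(-48 + I)
-10766 - J(71, -118) = -10766 - (7056 - 147*(-118) - 48*71 - 118*71) = -10766 - (7056 + 17346 - 3408 - 8378) = -10766 - 1*12616 = -10766 - 12616 = -23382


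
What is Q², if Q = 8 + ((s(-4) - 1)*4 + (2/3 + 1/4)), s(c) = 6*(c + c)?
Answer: 5040025/144 ≈ 35000.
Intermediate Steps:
s(c) = 12*c (s(c) = 6*(2*c) = 12*c)
Q = -2245/12 (Q = 8 + ((12*(-4) - 1)*4 + (2/3 + 1/4)) = 8 + ((-48 - 1)*4 + (2*(⅓) + 1*(¼))) = 8 + (-49*4 + (⅔ + ¼)) = 8 + (-196 + 11/12) = 8 - 2341/12 = -2245/12 ≈ -187.08)
Q² = (-2245/12)² = 5040025/144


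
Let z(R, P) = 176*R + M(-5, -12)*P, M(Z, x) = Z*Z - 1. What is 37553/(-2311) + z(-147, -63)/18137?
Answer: -106340455/5987801 ≈ -17.760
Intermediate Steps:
M(Z, x) = -1 + Z² (M(Z, x) = Z² - 1 = -1 + Z²)
z(R, P) = 24*P + 176*R (z(R, P) = 176*R + (-1 + (-5)²)*P = 176*R + (-1 + 25)*P = 176*R + 24*P = 24*P + 176*R)
37553/(-2311) + z(-147, -63)/18137 = 37553/(-2311) + (24*(-63) + 176*(-147))/18137 = 37553*(-1/2311) + (-1512 - 25872)*(1/18137) = -37553/2311 - 27384*1/18137 = -37553/2311 - 3912/2591 = -106340455/5987801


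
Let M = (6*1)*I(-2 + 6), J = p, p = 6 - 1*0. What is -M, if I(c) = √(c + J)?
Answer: -6*√10 ≈ -18.974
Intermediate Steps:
p = 6 (p = 6 + 0 = 6)
J = 6
I(c) = √(6 + c) (I(c) = √(c + 6) = √(6 + c))
M = 6*√10 (M = (6*1)*√(6 + (-2 + 6)) = 6*√(6 + 4) = 6*√10 ≈ 18.974)
-M = -6*√10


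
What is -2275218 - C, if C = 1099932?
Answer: -3375150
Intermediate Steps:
-2275218 - C = -2275218 - 1*1099932 = -2275218 - 1099932 = -3375150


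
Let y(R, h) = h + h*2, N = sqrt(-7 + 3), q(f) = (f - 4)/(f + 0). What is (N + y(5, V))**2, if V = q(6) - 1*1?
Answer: -8*I ≈ -8.0*I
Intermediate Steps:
q(f) = (-4 + f)/f
N = 2*I (N = sqrt(-4) = 2*I ≈ 2.0*I)
V = -2/3 (V = (-4 + 6)/6 - 1*1 = (1/6)*2 - 1 = 1/3 - 1 = -2/3 ≈ -0.66667)
y(R, h) = 3*h (y(R, h) = h + 2*h = 3*h)
(N + y(5, V))**2 = (2*I + 3*(-2/3))**2 = (2*I - 2)**2 = (-2 + 2*I)**2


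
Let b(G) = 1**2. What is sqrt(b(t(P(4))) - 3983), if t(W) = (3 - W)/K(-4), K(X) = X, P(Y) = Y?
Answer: I*sqrt(3982) ≈ 63.103*I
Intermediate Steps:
t(W) = -3/4 + W/4 (t(W) = (3 - W)/(-4) = (3 - W)*(-1/4) = -3/4 + W/4)
b(G) = 1
sqrt(b(t(P(4))) - 3983) = sqrt(1 - 3983) = sqrt(-3982) = I*sqrt(3982)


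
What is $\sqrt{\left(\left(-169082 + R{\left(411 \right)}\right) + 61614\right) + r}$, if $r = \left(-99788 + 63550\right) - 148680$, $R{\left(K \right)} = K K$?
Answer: $i \sqrt{123465} \approx 351.38 i$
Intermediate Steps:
$R{\left(K \right)} = K^{2}$
$r = -184918$ ($r = -36238 - 148680 = -184918$)
$\sqrt{\left(\left(-169082 + R{\left(411 \right)}\right) + 61614\right) + r} = \sqrt{\left(\left(-169082 + 411^{2}\right) + 61614\right) - 184918} = \sqrt{\left(\left(-169082 + 168921\right) + 61614\right) - 184918} = \sqrt{\left(-161 + 61614\right) - 184918} = \sqrt{61453 - 184918} = \sqrt{-123465} = i \sqrt{123465}$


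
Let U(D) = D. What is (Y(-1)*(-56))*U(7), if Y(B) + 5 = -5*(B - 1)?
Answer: -1960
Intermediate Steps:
Y(B) = -5*B (Y(B) = -5 - 5*(B - 1) = -5 - 5*(-1 + B) = -5 + (5 - 5*B) = -5*B)
(Y(-1)*(-56))*U(7) = (-5*(-1)*(-56))*7 = (5*(-56))*7 = -280*7 = -1960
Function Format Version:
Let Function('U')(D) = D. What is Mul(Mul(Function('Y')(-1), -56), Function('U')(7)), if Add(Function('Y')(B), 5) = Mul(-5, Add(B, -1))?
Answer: -1960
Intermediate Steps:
Function('Y')(B) = Mul(-5, B) (Function('Y')(B) = Add(-5, Mul(-5, Add(B, -1))) = Add(-5, Mul(-5, Add(-1, B))) = Add(-5, Add(5, Mul(-5, B))) = Mul(-5, B))
Mul(Mul(Function('Y')(-1), -56), Function('U')(7)) = Mul(Mul(Mul(-5, -1), -56), 7) = Mul(Mul(5, -56), 7) = Mul(-280, 7) = -1960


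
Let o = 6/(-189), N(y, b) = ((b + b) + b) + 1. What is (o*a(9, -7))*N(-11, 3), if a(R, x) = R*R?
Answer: -180/7 ≈ -25.714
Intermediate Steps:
N(y, b) = 1 + 3*b (N(y, b) = (2*b + b) + 1 = 3*b + 1 = 1 + 3*b)
o = -2/63 (o = 6*(-1/189) = -2/63 ≈ -0.031746)
a(R, x) = R**2
(o*a(9, -7))*N(-11, 3) = (-2/63*9**2)*(1 + 3*3) = (-2/63*81)*(1 + 9) = -18/7*10 = -180/7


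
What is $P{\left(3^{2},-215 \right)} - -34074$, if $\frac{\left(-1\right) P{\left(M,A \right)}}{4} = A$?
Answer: $34934$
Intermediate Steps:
$P{\left(M,A \right)} = - 4 A$
$P{\left(3^{2},-215 \right)} - -34074 = \left(-4\right) \left(-215\right) - -34074 = 860 + 34074 = 34934$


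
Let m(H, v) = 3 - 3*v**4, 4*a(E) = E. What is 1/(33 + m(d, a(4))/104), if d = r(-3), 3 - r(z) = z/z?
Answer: 1/33 ≈ 0.030303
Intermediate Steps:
r(z) = 2 (r(z) = 3 - z/z = 3 - 1*1 = 3 - 1 = 2)
d = 2
a(E) = E/4
1/(33 + m(d, a(4))/104) = 1/(33 + (3 - 3*1**4)/104) = 1/(33 + (3 - 3*1)/104) = 1/(33 + (3 - 3)/104) = 1/(33 + (1/104)*0) = 1/(33 + 0) = 1/33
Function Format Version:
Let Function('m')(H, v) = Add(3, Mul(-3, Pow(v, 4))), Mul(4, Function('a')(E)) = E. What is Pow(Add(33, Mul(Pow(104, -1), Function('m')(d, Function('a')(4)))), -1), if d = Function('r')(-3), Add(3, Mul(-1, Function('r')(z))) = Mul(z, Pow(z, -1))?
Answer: Rational(1, 33) ≈ 0.030303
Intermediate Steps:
Function('r')(z) = 2 (Function('r')(z) = Add(3, Mul(-1, Mul(z, Pow(z, -1)))) = Add(3, Mul(-1, 1)) = Add(3, -1) = 2)
d = 2
Function('a')(E) = Mul(Rational(1, 4), E)
Pow(Add(33, Mul(Pow(104, -1), Function('m')(d, Function('a')(4)))), -1) = Pow(Add(33, Mul(Pow(104, -1), Add(3, Mul(-3, Pow(Mul(Rational(1, 4), 4), 4))))), -1) = Pow(Add(33, Mul(Rational(1, 104), Add(3, Mul(-3, Pow(1, 4))))), -1) = Pow(Add(33, Mul(Rational(1, 104), Add(3, Mul(-3, 1)))), -1) = Pow(Add(33, Mul(Rational(1, 104), Add(3, -3))), -1) = Pow(Add(33, Mul(Rational(1, 104), 0)), -1) = Pow(Add(33, 0), -1) = Pow(33, -1) = Rational(1, 33)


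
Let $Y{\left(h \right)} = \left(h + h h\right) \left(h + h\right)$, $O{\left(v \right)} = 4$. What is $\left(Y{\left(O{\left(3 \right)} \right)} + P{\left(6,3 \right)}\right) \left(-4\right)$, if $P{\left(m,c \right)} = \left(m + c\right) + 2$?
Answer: $-684$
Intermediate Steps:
$P{\left(m,c \right)} = 2 + c + m$ ($P{\left(m,c \right)} = \left(c + m\right) + 2 = 2 + c + m$)
$Y{\left(h \right)} = 2 h \left(h + h^{2}\right)$ ($Y{\left(h \right)} = \left(h + h^{2}\right) 2 h = 2 h \left(h + h^{2}\right)$)
$\left(Y{\left(O{\left(3 \right)} \right)} + P{\left(6,3 \right)}\right) \left(-4\right) = \left(2 \cdot 4^{2} \left(1 + 4\right) + \left(2 + 3 + 6\right)\right) \left(-4\right) = \left(2 \cdot 16 \cdot 5 + 11\right) \left(-4\right) = \left(160 + 11\right) \left(-4\right) = 171 \left(-4\right) = -684$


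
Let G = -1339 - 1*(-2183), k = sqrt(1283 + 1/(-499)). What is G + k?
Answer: 844 + 2*sqrt(79866946)/499 ≈ 879.82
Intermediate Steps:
k = 2*sqrt(79866946)/499 (k = sqrt(1283 - 1/499) = sqrt(640216/499) = 2*sqrt(79866946)/499 ≈ 35.819)
G = 844 (G = -1339 + 2183 = 844)
G + k = 844 + 2*sqrt(79866946)/499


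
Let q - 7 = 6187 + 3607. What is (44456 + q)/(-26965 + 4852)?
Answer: -7751/3159 ≈ -2.4536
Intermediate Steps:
q = 9801 (q = 7 + (6187 + 3607) = 7 + 9794 = 9801)
(44456 + q)/(-26965 + 4852) = (44456 + 9801)/(-26965 + 4852) = 54257/(-22113) = 54257*(-1/22113) = -7751/3159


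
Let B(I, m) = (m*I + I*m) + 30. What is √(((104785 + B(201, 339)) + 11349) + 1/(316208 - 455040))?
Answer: √304103059726011/34708 ≈ 502.44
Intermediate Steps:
B(I, m) = 30 + 2*I*m (B(I, m) = (I*m + I*m) + 30 = 2*I*m + 30 = 30 + 2*I*m)
√(((104785 + B(201, 339)) + 11349) + 1/(316208 - 455040)) = √(((104785 + (30 + 2*201*339)) + 11349) + 1/(316208 - 455040)) = √(((104785 + (30 + 136278)) + 11349) + 1/(-138832)) = √(((104785 + 136308) + 11349) - 1/138832) = √((241093 + 11349) - 1/138832) = √(252442 - 1/138832) = √(35047027743/138832) = √304103059726011/34708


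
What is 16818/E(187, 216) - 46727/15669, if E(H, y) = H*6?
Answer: 35182258/2930103 ≈ 12.007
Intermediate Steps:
E(H, y) = 6*H
16818/E(187, 216) - 46727/15669 = 16818/((6*187)) - 46727/15669 = 16818/1122 - 46727*1/15669 = 16818*(1/1122) - 46727/15669 = 2803/187 - 46727/15669 = 35182258/2930103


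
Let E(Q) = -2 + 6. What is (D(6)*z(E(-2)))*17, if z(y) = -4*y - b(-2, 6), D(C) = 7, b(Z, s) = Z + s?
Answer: -2380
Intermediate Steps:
E(Q) = 4
z(y) = -4 - 4*y (z(y) = -4*y - (-2 + 6) = -4*y - 1*4 = -4*y - 4 = -4 - 4*y)
(D(6)*z(E(-2)))*17 = (7*(-4 - 4*4))*17 = (7*(-4 - 16))*17 = (7*(-20))*17 = -140*17 = -2380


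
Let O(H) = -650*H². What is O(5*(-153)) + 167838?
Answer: -380228412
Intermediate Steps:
O(5*(-153)) + 167838 = -650*(5*(-153))² + 167838 = -650*(-765)² + 167838 = -650*585225 + 167838 = -380396250 + 167838 = -380228412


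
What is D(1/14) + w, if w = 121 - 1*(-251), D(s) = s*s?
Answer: 72913/196 ≈ 372.00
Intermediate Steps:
D(s) = s**2
w = 372 (w = 121 + 251 = 372)
D(1/14) + w = (1/14)**2 + 372 = 1/196 + 372 = 72913/196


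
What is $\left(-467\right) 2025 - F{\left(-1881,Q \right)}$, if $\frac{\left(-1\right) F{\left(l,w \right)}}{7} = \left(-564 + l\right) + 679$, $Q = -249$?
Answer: $-958037$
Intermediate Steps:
$F{\left(l,w \right)} = -805 - 7 l$ ($F{\left(l,w \right)} = - 7 \left(\left(-564 + l\right) + 679\right) = - 7 \left(115 + l\right) = -805 - 7 l$)
$\left(-467\right) 2025 - F{\left(-1881,Q \right)} = \left(-467\right) 2025 - \left(-805 - -13167\right) = -945675 - \left(-805 + 13167\right) = -945675 - 12362 = -958037$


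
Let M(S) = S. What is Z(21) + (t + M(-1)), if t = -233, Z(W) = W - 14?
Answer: -227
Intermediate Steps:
Z(W) = -14 + W
Z(21) + (t + M(-1)) = (-14 + 21) + (-233 - 1) = 7 - 234 = -227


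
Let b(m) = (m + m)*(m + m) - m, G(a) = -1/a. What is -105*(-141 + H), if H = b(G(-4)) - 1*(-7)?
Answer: 14070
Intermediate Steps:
b(m) = -m + 4*m**2 (b(m) = (2*m)*(2*m) - m = 4*m**2 - m = -m + 4*m**2)
H = 7 (H = (-1/(-4))*(-1 + 4*(-1/(-4))) - 1*(-7) = (-1*(-1/4))*(-1 + 4*(-1*(-1/4))) + 7 = (-1 + 4*(1/4))/4 + 7 = (-1 + 1)/4 + 7 = (1/4)*0 + 7 = 0 + 7 = 7)
-105*(-141 + H) = -105*(-141 + 7) = -105*(-134) = 14070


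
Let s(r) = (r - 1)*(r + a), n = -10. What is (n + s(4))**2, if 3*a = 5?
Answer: 49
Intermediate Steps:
a = 5/3 (a = (1/3)*5 = 5/3 ≈ 1.6667)
s(r) = (-1 + r)*(5/3 + r) (s(r) = (r - 1)*(r + 5/3) = (-1 + r)*(5/3 + r))
(n + s(4))**2 = (-10 + (-5/3 + 4**2 + (2/3)*4))**2 = (-10 + (-5/3 + 16 + 8/3))**2 = (-10 + 17)**2 = 7**2 = 49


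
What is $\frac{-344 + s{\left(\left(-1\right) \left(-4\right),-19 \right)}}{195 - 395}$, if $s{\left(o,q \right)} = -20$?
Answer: $\frac{91}{50} \approx 1.82$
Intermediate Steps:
$\frac{-344 + s{\left(\left(-1\right) \left(-4\right),-19 \right)}}{195 - 395} = \frac{-344 - 20}{195 - 395} = - \frac{364}{-200} = \left(-364\right) \left(- \frac{1}{200}\right) = \frac{91}{50}$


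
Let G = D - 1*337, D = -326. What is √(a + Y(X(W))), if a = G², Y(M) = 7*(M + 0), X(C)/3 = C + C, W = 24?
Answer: 3*√48953 ≈ 663.76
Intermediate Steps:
G = -663 (G = -326 - 1*337 = -326 - 337 = -663)
X(C) = 6*C (X(C) = 3*(C + C) = 3*(2*C) = 6*C)
Y(M) = 7*M
a = 439569 (a = (-663)² = 439569)
√(a + Y(X(W))) = √(439569 + 7*(6*24)) = √(439569 + 7*144) = √(439569 + 1008) = √440577 = 3*√48953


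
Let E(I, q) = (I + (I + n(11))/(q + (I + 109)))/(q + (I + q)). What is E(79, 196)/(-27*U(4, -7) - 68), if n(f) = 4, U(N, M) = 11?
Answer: -30419/66015360 ≈ -0.00046079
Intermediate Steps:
E(I, q) = (I + (4 + I)/(109 + I + q))/(I + 2*q) (E(I, q) = (I + (I + 4)/(q + (I + 109)))/(q + (I + q)) = (I + (4 + I)/(q + (109 + I)))/(I + 2*q) = (I + (4 + I)/(109 + I + q))/(I + 2*q))
E(79, 196)/(-27*U(4, -7) - 68) = ((4 + 79**2 + 110*79 + 79*196)/(79**2 + 2*196**2 + 109*79 + 218*196 + 3*79*196))/(-27*11 - 68) = ((4 + 6241 + 8690 + 15484)/(6241 + 2*38416 + 8611 + 42728 + 46452))/(-297 - 68) = (30419/(6241 + 76832 + 8611 + 42728 + 46452))/(-365) = (30419/180864)*(-1/365) = -30419/66015360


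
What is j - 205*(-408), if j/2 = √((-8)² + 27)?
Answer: 83640 + 2*√91 ≈ 83659.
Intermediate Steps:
j = 2*√91 (j = 2*√((-8)² + 27) = 2*√(64 + 27) = 2*√91 ≈ 19.079)
j - 205*(-408) = 2*√91 - 205*(-408) = 2*√91 + 83640 = 83640 + 2*√91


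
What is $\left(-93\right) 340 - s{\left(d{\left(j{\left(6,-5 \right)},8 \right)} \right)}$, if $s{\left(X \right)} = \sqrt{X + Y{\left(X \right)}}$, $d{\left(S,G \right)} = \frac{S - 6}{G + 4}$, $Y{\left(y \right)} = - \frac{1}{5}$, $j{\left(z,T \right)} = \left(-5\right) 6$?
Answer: $-31620 - \frac{4 i \sqrt{5}}{5} \approx -31620.0 - 1.7889 i$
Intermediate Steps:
$j{\left(z,T \right)} = -30$
$Y{\left(y \right)} = - \frac{1}{5}$ ($Y{\left(y \right)} = \left(-1\right) \frac{1}{5} = - \frac{1}{5}$)
$d{\left(S,G \right)} = \frac{-6 + S}{4 + G}$
$s{\left(X \right)} = \sqrt{- \frac{1}{5} + X}$ ($s{\left(X \right)} = \sqrt{X - \frac{1}{5}} = \sqrt{- \frac{1}{5} + X}$)
$\left(-93\right) 340 - s{\left(d{\left(j{\left(6,-5 \right)},8 \right)} \right)} = \left(-93\right) 340 - \frac{\sqrt{-5 + 25 \frac{-6 - 30}{4 + 8}}}{5} = -31620 - \frac{\sqrt{-5 + 25 \cdot \frac{1}{12} \left(-36\right)}}{5} = -31620 - \frac{\sqrt{-5 + 25 \left(-3\right)}}{5} = -31620 - \frac{\sqrt{-5 - 75}}{5} = -31620 - \frac{\sqrt{-80}}{5} = -31620 - \frac{4 i \sqrt{5}}{5}$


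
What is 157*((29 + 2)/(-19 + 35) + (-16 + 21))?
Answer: 17427/16 ≈ 1089.2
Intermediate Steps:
157*((29 + 2)/(-19 + 35) + (-16 + 21)) = 157*(31/16 + 5) = 157*(111/16) = 17427/16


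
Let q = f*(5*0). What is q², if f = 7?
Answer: 0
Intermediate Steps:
q = 0 (q = 7*(5*0) = 7*0 = 0)
q² = 0² = 0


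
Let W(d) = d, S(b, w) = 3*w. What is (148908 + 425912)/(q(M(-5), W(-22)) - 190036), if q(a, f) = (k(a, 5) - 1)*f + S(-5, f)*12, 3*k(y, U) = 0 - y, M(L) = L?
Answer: -431115/143132 ≈ -3.0120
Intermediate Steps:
k(y, U) = -y/3 (k(y, U) = (0 - y)/3 = (-y)/3 = -y/3)
q(a, f) = 36*f + f*(-1 - a/3) (q(a, f) = (-a/3 - 1)*f + (3*f)*12 = (-1 - a/3)*f + 36*f = f*(-1 - a/3) + 36*f = 36*f + f*(-1 - a/3))
(148908 + 425912)/(q(M(-5), W(-22)) - 190036) = (148908 + 425912)/((⅓)*(-22)*(105 - 1*(-5)) - 190036) = 574820/((⅓)*(-22)*(105 + 5) - 190036) = 574820/((⅓)*(-22)*110 - 190036) = 574820/(-2420/3 - 190036) = 574820/(-572528/3) = 574820*(-3/572528) = -431115/143132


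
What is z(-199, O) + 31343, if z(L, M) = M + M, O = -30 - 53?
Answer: 31177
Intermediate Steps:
O = -83
z(L, M) = 2*M
z(-199, O) + 31343 = 2*(-83) + 31343 = -166 + 31343 = 31177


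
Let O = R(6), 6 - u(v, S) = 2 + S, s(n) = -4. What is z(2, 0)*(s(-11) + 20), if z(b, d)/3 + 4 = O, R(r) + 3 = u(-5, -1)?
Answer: -96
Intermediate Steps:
u(v, S) = 4 - S (u(v, S) = 6 - (2 + S) = 6 + (-2 - S) = 4 - S)
R(r) = 2 (R(r) = -3 + (4 - 1*(-1)) = -3 + (4 + 1) = -3 + 5 = 2)
O = 2
z(b, d) = -6 (z(b, d) = -12 + 3*2 = -12 + 6 = -6)
z(2, 0)*(s(-11) + 20) = -6*(-4 + 20) = -6*16 = -96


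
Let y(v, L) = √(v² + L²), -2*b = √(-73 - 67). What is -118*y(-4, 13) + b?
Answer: -118*√185 - I*√35 ≈ -1605.0 - 5.9161*I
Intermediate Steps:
b = -I*√35 (b = -√(-73 - 67)/2 = -I*√35 ≈ -5.9161*I)
y(v, L) = √(L² + v²)
-118*y(-4, 13) + b = -118*√(13² + (-4)²) - I*√35 = -118*√(169 + 16) - I*√35 = -118*√185 - I*√35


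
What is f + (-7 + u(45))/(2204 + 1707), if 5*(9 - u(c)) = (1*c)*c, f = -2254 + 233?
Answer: -7904534/3911 ≈ -2021.1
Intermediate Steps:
f = -2021
u(c) = 9 - c²/5 (u(c) = 9 - 1*c*c/5 = 9 - c*c/5 = 9 - c²/5)
f + (-7 + u(45))/(2204 + 1707) = -2021 + (-7 + (9 - ⅕*45²))/(2204 + 1707) = -2021 + (-7 + (9 - ⅕*2025))/3911 = -2021 + (-7 + (9 - 405))*(1/3911) = -2021 + (-7 - 396)*(1/3911) = -2021 - 403*1/3911 = -2021 - 403/3911 = -7904534/3911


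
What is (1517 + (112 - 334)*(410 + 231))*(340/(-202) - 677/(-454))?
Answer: 1239330355/45854 ≈ 27028.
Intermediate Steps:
(1517 + (112 - 334)*(410 + 231))*(340/(-202) - 677/(-454)) = (1517 - 222*641)*(340*(-1/202) - 677*(-1/454)) = (1517 - 142302)*(-170/101 + 677/454) = -140785*(-8803/45854) = 1239330355/45854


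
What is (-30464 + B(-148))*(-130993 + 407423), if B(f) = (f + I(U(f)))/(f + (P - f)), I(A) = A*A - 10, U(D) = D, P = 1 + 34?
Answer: -8249413612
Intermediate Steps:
P = 35
I(A) = -10 + A**2 (I(A) = A**2 - 10 = -10 + A**2)
B(f) = -2/7 + f/35 + f**2/35 (B(f) = (f + (-10 + f**2))/(f + (35 - f)) = (-10 + f + f**2)/35 = (-10 + f + f**2)*(1/35) = -2/7 + f/35 + f**2/35)
(-30464 + B(-148))*(-130993 + 407423) = (-30464 + (-2/7 + (1/35)*(-148) + (1/35)*(-148)**2))*(-130993 + 407423) = (-30464 + (-2/7 - 148/35 + (1/35)*21904))*276430 = (-30464 + (-2/7 - 148/35 + 21904/35))*276430 = (-30464 + 21746/35)*276430 = -1044494/35*276430 = -8249413612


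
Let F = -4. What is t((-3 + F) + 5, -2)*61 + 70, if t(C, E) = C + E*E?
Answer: 192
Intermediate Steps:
t(C, E) = C + E²
t((-3 + F) + 5, -2)*61 + 70 = (((-3 - 4) + 5) + (-2)²)*61 + 70 = ((-7 + 5) + 4)*61 + 70 = (-2 + 4)*61 + 70 = 2*61 + 70 = 122 + 70 = 192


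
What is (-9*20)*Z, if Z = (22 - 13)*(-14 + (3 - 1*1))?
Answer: 19440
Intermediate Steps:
Z = -108 (Z = 9*(-14 + (3 - 1)) = 9*(-14 + 2) = 9*(-12) = -108)
(-9*20)*Z = -9*20*(-108) = -180*(-108) = 19440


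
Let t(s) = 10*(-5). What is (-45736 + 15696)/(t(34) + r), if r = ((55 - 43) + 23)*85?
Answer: -6008/585 ≈ -10.270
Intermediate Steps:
t(s) = -50
r = 2975 (r = (12 + 23)*85 = 35*85 = 2975)
(-45736 + 15696)/(t(34) + r) = (-45736 + 15696)/(-50 + 2975) = -30040/2925 = -30040*1/2925 = -6008/585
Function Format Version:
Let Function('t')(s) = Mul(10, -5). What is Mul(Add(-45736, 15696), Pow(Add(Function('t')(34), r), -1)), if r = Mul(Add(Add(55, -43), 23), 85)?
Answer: Rational(-6008, 585) ≈ -10.270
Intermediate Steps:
Function('t')(s) = -50
r = 2975 (r = Mul(Add(12, 23), 85) = Mul(35, 85) = 2975)
Mul(Add(-45736, 15696), Pow(Add(Function('t')(34), r), -1)) = Mul(Add(-45736, 15696), Pow(Add(-50, 2975), -1)) = Mul(-30040, Pow(2925, -1)) = Mul(-30040, Rational(1, 2925)) = Rational(-6008, 585)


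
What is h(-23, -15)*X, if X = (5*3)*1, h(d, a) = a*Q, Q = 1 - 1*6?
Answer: 1125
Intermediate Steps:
Q = -5 (Q = 1 - 6 = -5)
h(d, a) = -5*a (h(d, a) = a*(-5) = -5*a)
X = 15 (X = 15*1 = 15)
h(-23, -15)*X = -5*(-15)*15 = 75*15 = 1125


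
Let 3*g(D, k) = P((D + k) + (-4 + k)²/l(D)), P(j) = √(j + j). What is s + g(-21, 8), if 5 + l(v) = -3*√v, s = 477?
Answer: 477 + √6*√((-27 - 13*I*√21)/(5 + 3*I*√21))/3 ≈ 477.07 + 1.7252*I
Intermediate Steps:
l(v) = -5 - 3*√v
P(j) = √2*√j (P(j) = √(2*j) = √2*√j)
g(D, k) = √2*√(D + k + (-4 + k)²/(-5 - 3*√D))/3 (g(D, k) = (√2*√((D + k) + (-4 + k)²/(-5 - 3*√D)))/3 = (√2*√(D + k + (-4 + k)²/(-5 - 3*√D)))/3 = √2*√(D + k + (-4 + k)²/(-5 - 3*√D))/3)
s + g(-21, 8) = 477 + √2*√(-21 + 8 - (-4 + 8)²/(5 + 3*√(-21)))/3 = 477 + √2*√(-21 + 8 - 1*4²/(5 + 3*(I*√21)))/3 = 477 + √2*√(-21 + 8 - 1*16/(5 + 3*I*√21))/3 = 477 + √2*√(-21 + 8 - 16/(5 + 3*I*√21))/3 = 477 + √2*√(-13 - 16/(5 + 3*I*√21))/3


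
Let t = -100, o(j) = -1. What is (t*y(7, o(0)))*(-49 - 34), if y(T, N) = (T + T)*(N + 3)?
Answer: 232400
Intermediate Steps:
y(T, N) = 2*T*(3 + N) (y(T, N) = (2*T)*(3 + N) = 2*T*(3 + N))
(t*y(7, o(0)))*(-49 - 34) = (-200*7*(3 - 1))*(-49 - 34) = -200*7*2*(-83) = -100*28*(-83) = -2800*(-83) = 232400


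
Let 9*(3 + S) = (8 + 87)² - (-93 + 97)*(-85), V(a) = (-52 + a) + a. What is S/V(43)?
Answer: 4669/153 ≈ 30.516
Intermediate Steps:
V(a) = -52 + 2*a
S = 9338/9 (S = -3 + ((8 + 87)² - (-93 + 97)*(-85))/9 = -3 + (95² - 4*(-85))/9 = -3 + (9025 - 1*(-340))/9 = -3 + (9025 + 340)/9 = -3 + (⅑)*9365 = -3 + 9365/9 = 9338/9 ≈ 1037.6)
S/V(43) = 9338/(9*(-52 + 2*43)) = 9338/(9*(-52 + 86)) = (9338/9)/34 = (9338/9)*(1/34) = 4669/153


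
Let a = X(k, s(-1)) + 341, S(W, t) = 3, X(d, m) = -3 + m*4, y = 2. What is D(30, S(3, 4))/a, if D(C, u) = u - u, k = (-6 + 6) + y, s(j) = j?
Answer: 0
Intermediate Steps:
k = 2 (k = (-6 + 6) + 2 = 0 + 2 = 2)
X(d, m) = -3 + 4*m
a = 334 (a = (-3 + 4*(-1)) + 341 = (-3 - 4) + 341 = -7 + 341 = 334)
D(C, u) = 0
D(30, S(3, 4))/a = 0/334 = 0*(1/334) = 0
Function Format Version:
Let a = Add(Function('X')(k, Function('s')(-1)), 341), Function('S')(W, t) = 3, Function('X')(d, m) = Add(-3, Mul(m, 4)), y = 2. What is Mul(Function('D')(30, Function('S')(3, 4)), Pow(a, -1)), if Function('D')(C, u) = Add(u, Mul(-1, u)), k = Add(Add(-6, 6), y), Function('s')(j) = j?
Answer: 0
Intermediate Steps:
k = 2 (k = Add(Add(-6, 6), 2) = Add(0, 2) = 2)
Function('X')(d, m) = Add(-3, Mul(4, m))
a = 334 (a = Add(Add(-3, Mul(4, -1)), 341) = Add(Add(-3, -4), 341) = Add(-7, 341) = 334)
Function('D')(C, u) = 0
Mul(Function('D')(30, Function('S')(3, 4)), Pow(a, -1)) = Mul(0, Pow(334, -1)) = Mul(0, Rational(1, 334)) = 0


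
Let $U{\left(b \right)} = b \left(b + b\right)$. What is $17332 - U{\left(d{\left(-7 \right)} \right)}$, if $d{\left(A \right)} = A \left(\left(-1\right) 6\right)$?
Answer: $13804$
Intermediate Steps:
$d{\left(A \right)} = - 6 A$ ($d{\left(A \right)} = A \left(-6\right) = - 6 A$)
$U{\left(b \right)} = 2 b^{2}$ ($U{\left(b \right)} = b 2 b = 2 b^{2}$)
$17332 - U{\left(d{\left(-7 \right)} \right)} = 17332 - 2 \left(\left(-6\right) \left(-7\right)\right)^{2} = 17332 - 2 \cdot 42^{2} = 17332 - 2 \cdot 1764 = 17332 - 3528 = 13804$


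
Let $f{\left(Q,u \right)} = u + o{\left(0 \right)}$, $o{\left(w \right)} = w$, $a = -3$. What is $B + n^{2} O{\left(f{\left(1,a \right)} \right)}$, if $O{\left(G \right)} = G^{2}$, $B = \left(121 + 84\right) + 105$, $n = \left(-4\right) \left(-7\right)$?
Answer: $7366$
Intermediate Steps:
$n = 28$
$B = 310$ ($B = 205 + 105 = 310$)
$f{\left(Q,u \right)} = u$ ($f{\left(Q,u \right)} = u + 0 = u$)
$B + n^{2} O{\left(f{\left(1,a \right)} \right)} = 310 + 28^{2} \left(-3\right)^{2} = 310 + 784 \cdot 9 = 310 + 7056 = 7366$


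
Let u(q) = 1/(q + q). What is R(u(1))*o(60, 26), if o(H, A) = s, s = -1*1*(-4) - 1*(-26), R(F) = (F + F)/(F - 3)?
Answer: -12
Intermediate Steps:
u(q) = 1/(2*q)
R(F) = 2*F/(-3 + F) (R(F) = (2*F)/(-3 + F) = 2*F/(-3 + F))
s = 30 (s = -1*(-4) + 26 = 4 + 26 = 30)
o(H, A) = 30
R(u(1))*o(60, 26) = (2*((1/2)/1)/(-3 + (1/2)/1))*30 = (2*((1/2)*1)/(-3 + (1/2)*1))*30 = (2*(1/2)/(-3 + 1/2))*30 = (2*(1/2)/(-5/2))*30 = (2*(1/2)*(-2/5))*30 = -2/5*30 = -12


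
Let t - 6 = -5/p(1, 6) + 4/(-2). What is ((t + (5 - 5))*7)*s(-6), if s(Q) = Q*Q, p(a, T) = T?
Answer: 798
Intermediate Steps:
s(Q) = Q²
t = 19/6 (t = 6 + (-5/6 + 4/(-2)) = 6 + (-5*⅙ + 4*(-½)) = 6 + (-⅚ - 2) = 6 - 17/6 = 19/6 ≈ 3.1667)
((t + (5 - 5))*7)*s(-6) = ((19/6 + (5 - 5))*7)*(-6)² = ((19/6 + 0)*7)*36 = ((19/6)*7)*36 = (133/6)*36 = 798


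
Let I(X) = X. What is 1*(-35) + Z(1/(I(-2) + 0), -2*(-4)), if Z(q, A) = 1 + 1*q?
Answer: -69/2 ≈ -34.500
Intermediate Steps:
Z(q, A) = 1 + q
1*(-35) + Z(1/(I(-2) + 0), -2*(-4)) = 1*(-35) + (1 + 1/(-2 + 0)) = -35 + (1 + 1/(-2)) = -35 + (1 - 1/2) = -35 + 1/2 = -69/2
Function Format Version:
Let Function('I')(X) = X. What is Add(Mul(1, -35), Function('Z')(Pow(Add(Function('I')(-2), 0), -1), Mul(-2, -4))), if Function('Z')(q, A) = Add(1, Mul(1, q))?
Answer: Rational(-69, 2) ≈ -34.500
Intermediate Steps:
Function('Z')(q, A) = Add(1, q)
Add(Mul(1, -35), Function('Z')(Pow(Add(Function('I')(-2), 0), -1), Mul(-2, -4))) = Add(Mul(1, -35), Add(1, Pow(Add(-2, 0), -1))) = Add(-35, Add(1, Pow(-2, -1))) = Add(-35, Add(1, Rational(-1, 2))) = Add(-35, Rational(1, 2)) = Rational(-69, 2)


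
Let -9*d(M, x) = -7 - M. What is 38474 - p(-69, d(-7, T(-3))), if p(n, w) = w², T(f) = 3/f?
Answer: 38474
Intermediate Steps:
d(M, x) = 7/9 + M/9 (d(M, x) = -(-7 - M)/9 = 7/9 + M/9)
38474 - p(-69, d(-7, T(-3))) = 38474 - (7/9 + (⅑)*(-7))² = 38474 - (7/9 - 7/9)² = 38474 - 1*0² = 38474 - 1*0 = 38474 + 0 = 38474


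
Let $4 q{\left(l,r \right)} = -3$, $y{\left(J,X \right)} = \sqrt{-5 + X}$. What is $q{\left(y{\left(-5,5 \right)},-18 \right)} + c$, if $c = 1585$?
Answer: $\frac{6337}{4} \approx 1584.3$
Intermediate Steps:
$q{\left(l,r \right)} = - \frac{3}{4}$ ($q{\left(l,r \right)} = \frac{1}{4} \left(-3\right) = - \frac{3}{4}$)
$q{\left(y{\left(-5,5 \right)},-18 \right)} + c = - \frac{3}{4} + 1585 = \frac{6337}{4}$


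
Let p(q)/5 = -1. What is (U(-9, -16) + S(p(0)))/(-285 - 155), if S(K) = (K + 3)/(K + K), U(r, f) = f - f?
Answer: -1/2200 ≈ -0.00045455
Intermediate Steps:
p(q) = -5 (p(q) = 5*(-1) = -5)
U(r, f) = 0
S(K) = (3 + K)/(2*K) (S(K) = (3 + K)/((2*K)) = (3 + K)*(1/(2*K)) = (3 + K)/(2*K))
(U(-9, -16) + S(p(0)))/(-285 - 155) = (0 + (1/2)*(3 - 5)/(-5))/(-285 - 155) = (0 + (1/2)*(-1/5)*(-2))/(-440) = (0 + 1/5)*(-1/440) = (1/5)*(-1/440) = -1/2200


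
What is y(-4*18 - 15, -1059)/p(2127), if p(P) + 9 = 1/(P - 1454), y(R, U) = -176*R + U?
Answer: -9592269/6056 ≈ -1583.9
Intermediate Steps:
y(R, U) = U - 176*R
p(P) = -9 + 1/(-1454 + P) (p(P) = -9 + 1/(P - 1454) = -9 + 1/(-1454 + P))
y(-4*18 - 15, -1059)/p(2127) = (-1059 - 176*(-4*18 - 15))/(((13087 - 9*2127)/(-1454 + 2127))) = (-1059 - 176*(-72 - 15))/(((13087 - 19143)/673)) = (-1059 - 176*(-87))/(((1/673)*(-6056))) = (-1059 + 15312)/(-6056/673) = 14253*(-673/6056) = -9592269/6056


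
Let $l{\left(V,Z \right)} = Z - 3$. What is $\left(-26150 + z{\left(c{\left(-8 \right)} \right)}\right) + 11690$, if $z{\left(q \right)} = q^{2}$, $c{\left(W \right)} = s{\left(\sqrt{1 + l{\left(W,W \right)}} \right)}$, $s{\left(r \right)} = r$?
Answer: $-14470$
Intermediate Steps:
$l{\left(V,Z \right)} = -3 + Z$
$c{\left(W \right)} = \sqrt{-2 + W}$ ($c{\left(W \right)} = \sqrt{1 + \left(-3 + W\right)} = \sqrt{-2 + W}$)
$\left(-26150 + z{\left(c{\left(-8 \right)} \right)}\right) + 11690 = \left(-26150 + \left(\sqrt{-2 - 8}\right)^{2}\right) + 11690 = \left(-26150 + \left(\sqrt{-10}\right)^{2}\right) + 11690 = \left(-26150 + \left(i \sqrt{10}\right)^{2}\right) + 11690 = \left(-26150 - 10\right) + 11690 = -26160 + 11690 = -14470$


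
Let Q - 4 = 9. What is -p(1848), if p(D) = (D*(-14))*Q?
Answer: 336336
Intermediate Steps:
Q = 13 (Q = 4 + 9 = 13)
p(D) = -182*D (p(D) = (D*(-14))*13 = -14*D*13 = -182*D)
-p(1848) = -(-182)*1848 = -1*(-336336) = 336336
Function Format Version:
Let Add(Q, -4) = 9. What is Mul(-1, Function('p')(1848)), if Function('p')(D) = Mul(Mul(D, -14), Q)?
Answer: 336336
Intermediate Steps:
Q = 13 (Q = Add(4, 9) = 13)
Function('p')(D) = Mul(-182, D) (Function('p')(D) = Mul(Mul(D, -14), 13) = Mul(Mul(-14, D), 13) = Mul(-182, D))
Mul(-1, Function('p')(1848)) = Mul(-1, Mul(-182, 1848)) = Mul(-1, -336336) = 336336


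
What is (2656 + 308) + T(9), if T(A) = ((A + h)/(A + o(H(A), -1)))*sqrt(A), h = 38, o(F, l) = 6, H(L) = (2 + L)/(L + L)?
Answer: 14867/5 ≈ 2973.4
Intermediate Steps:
H(L) = (2 + L)/(2*L) (H(L) = (2 + L)/((2*L)) = (2 + L)*(1/(2*L)) = (2 + L)/(2*L))
T(A) = sqrt(A)*(38 + A)/(6 + A) (T(A) = ((A + 38)/(A + 6))*sqrt(A) = ((38 + A)/(6 + A))*sqrt(A) = sqrt(A)*(38 + A)/(6 + A))
(2656 + 308) + T(9) = (2656 + 308) + sqrt(9)*(38 + 9)/(6 + 9) = 2964 + 3*47/15 = 2964 + 3*(1/15)*47 = 2964 + 47/5 = 14867/5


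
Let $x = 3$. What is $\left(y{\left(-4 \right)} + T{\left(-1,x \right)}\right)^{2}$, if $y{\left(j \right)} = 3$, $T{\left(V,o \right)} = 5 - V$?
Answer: $81$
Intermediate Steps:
$\left(y{\left(-4 \right)} + T{\left(-1,x \right)}\right)^{2} = \left(3 + \left(5 - -1\right)\right)^{2} = \left(3 + \left(5 + 1\right)\right)^{2} = \left(3 + 6\right)^{2} = 9^{2} = 81$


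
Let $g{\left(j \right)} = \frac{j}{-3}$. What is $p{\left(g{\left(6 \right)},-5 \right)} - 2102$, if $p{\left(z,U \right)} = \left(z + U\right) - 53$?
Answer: $-2162$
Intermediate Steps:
$g{\left(j \right)} = - \frac{j}{3}$ ($g{\left(j \right)} = j \left(- \frac{1}{3}\right) = - \frac{j}{3}$)
$p{\left(z,U \right)} = -53 + U + z$ ($p{\left(z,U \right)} = \left(U + z\right) - 53 = -53 + U + z$)
$p{\left(g{\left(6 \right)},-5 \right)} - 2102 = \left(-53 - 5 - 2\right) - 2102 = -60 - 2102 = -2162$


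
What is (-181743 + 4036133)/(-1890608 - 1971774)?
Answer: -1927195/1931191 ≈ -0.99793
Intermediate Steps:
(-181743 + 4036133)/(-1890608 - 1971774) = 3854390/(-3862382) = 3854390*(-1/3862382) = -1927195/1931191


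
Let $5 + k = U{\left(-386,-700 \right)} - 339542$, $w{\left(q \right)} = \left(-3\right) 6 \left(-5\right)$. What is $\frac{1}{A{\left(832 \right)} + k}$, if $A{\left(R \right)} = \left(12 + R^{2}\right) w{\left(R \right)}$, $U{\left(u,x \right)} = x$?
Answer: $\frac{1}{61960993} \approx 1.6139 \cdot 10^{-8}$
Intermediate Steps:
$w{\left(q \right)} = 90$ ($w{\left(q \right)} = \left(-18\right) \left(-5\right) = 90$)
$A{\left(R \right)} = 1080 + 90 R^{2}$ ($A{\left(R \right)} = \left(12 + R^{2}\right) 90 = 1080 + 90 R^{2}$)
$k = -340247$ ($k = -5 - 340242 = -340247$)
$\frac{1}{A{\left(832 \right)} + k} = \frac{1}{\left(1080 + 90 \cdot 832^{2}\right) - 340247} = \frac{1}{\left(1080 + 90 \cdot 692224\right) - 340247} = \frac{1}{\left(1080 + 62300160\right) - 340247} = \frac{1}{62301240 - 340247} = \frac{1}{61960993}$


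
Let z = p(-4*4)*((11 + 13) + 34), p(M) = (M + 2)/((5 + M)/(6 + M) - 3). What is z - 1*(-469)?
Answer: 17031/19 ≈ 896.37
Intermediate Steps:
p(M) = (2 + M)/(-3 + (5 + M)/(6 + M)) (p(M) = (2 + M)/((5 + M)/(6 + M) - 3) = (2 + M)/(-3 + (5 + M)/(6 + M)))
z = 8120/19 (z = ((-12 - (-4*4)² - (-32)*4)/(13 + 2*(-4*4)))*((11 + 13) + 34) = ((-12 - 1*(-16)² - 8*(-16))/(13 + 2*(-16)))*(24 + 34) = ((-12 - 1*256 + 128)/(13 - 32))*58 = ((-12 - 256 + 128)/(-19))*58 = -1/19*(-140)*58 = (140/19)*58 = 8120/19 ≈ 427.37)
z - 1*(-469) = 8120/19 - 1*(-469) = 8120/19 + 469 = 17031/19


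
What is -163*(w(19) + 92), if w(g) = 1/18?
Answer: -270091/18 ≈ -15005.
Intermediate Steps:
w(g) = 1/18
-163*(w(19) + 92) = -163*(1/18 + 92) = -163*1657/18 = -270091/18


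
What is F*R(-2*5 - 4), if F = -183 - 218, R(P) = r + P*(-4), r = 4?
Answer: -24060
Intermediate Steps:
R(P) = 4 - 4*P (R(P) = 4 + P*(-4) = 4 - 4*P)
F = -401
F*R(-2*5 - 4) = -401*(4 - 4*(-2*5 - 4)) = -401*(4 - 4*(-10 - 4)) = -401*(4 - 4*(-14)) = -401*(4 + 56) = -401*60 = -24060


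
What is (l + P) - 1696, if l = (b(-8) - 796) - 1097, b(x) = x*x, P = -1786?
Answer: -5311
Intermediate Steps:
b(x) = x²
l = -1829 (l = ((-8)² - 796) - 1097 = (64 - 796) - 1097 = -732 - 1097 = -1829)
(l + P) - 1696 = (-1829 - 1786) - 1696 = -3615 - 1696 = -5311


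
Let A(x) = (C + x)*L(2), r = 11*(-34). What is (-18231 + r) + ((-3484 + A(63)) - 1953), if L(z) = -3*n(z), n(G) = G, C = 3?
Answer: -24438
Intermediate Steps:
L(z) = -3*z
r = -374
A(x) = -18 - 6*x (A(x) = (3 + x)*(-3*2) = (3 + x)*(-6) = -18 - 6*x)
(-18231 + r) + ((-3484 + A(63)) - 1953) = (-18231 - 374) + ((-3484 + (-18 - 6*63)) - 1953) = -18605 + ((-3484 + (-18 - 378)) - 1953) = -18605 + ((-3484 - 396) - 1953) = -18605 + (-3880 - 1953) = -18605 - 5833 = -24438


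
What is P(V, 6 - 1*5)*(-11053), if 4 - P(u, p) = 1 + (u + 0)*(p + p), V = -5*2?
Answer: -254219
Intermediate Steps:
V = -10
P(u, p) = 3 - 2*p*u (P(u, p) = 4 - (1 + (u + 0)*(p + p)) = 4 - (1 + u*(2*p)) = 4 - (1 + 2*p*u) = 4 + (-1 - 2*p*u) = 3 - 2*p*u)
P(V, 6 - 1*5)*(-11053) = (3 - 2*(6 - 1*5)*(-10))*(-11053) = (3 - 2*(6 - 5)*(-10))*(-11053) = (3 - 2*1*(-10))*(-11053) = (3 + 20)*(-11053) = 23*(-11053) = -254219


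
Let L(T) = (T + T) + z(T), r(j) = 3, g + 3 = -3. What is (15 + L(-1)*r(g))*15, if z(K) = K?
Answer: 90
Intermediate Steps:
g = -6 (g = -3 - 3 = -6)
L(T) = 3*T (L(T) = (T + T) + T = 2*T + T = 3*T)
(15 + L(-1)*r(g))*15 = (15 + (3*(-1))*3)*15 = (15 - 3*3)*15 = (15 - 9)*15 = 6*15 = 90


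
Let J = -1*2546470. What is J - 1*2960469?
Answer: -5506939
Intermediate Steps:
J = -2546470
J - 1*2960469 = -2546470 - 1*2960469 = -2546470 - 2960469 = -5506939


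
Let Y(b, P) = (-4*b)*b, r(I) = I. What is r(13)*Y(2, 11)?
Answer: -208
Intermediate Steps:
Y(b, P) = -4*b**2
r(13)*Y(2, 11) = 13*(-4*2**2) = 13*(-4*4) = 13*(-16) = -208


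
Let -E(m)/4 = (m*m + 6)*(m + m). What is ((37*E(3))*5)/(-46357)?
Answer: 66600/46357 ≈ 1.4367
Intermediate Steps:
E(m) = -8*m*(6 + m²) (E(m) = -4*(m*m + 6)*(m + m) = -4*(m² + 6)*2*m = -4*(6 + m²)*2*m = -8*m*(6 + m²))
((37*E(3))*5)/(-46357) = ((37*(-8*3*(6 + 3²)))*5)/(-46357) = ((37*(-8*3*(6 + 9)))*5)*(-1/46357) = ((37*(-8*3*15))*5)*(-1/46357) = ((37*(-360))*5)*(-1/46357) = -13320*5*(-1/46357) = -66600*(-1/46357) = 66600/46357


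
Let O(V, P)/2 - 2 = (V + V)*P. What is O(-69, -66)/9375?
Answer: 3644/1875 ≈ 1.9435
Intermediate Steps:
O(V, P) = 4 + 4*P*V (O(V, P) = 4 + 2*((V + V)*P) = 4 + 2*((2*V)*P) = 4 + 2*(2*P*V) = 4 + 4*P*V)
O(-69, -66)/9375 = (4 + 4*(-66)*(-69))/9375 = (4 + 18216)*(1/9375) = 18220*(1/9375) = 3644/1875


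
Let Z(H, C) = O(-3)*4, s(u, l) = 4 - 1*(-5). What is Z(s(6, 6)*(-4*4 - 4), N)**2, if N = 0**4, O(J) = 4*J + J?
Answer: 3600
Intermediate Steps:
O(J) = 5*J
s(u, l) = 9 (s(u, l) = 4 + 5 = 9)
N = 0
Z(H, C) = -60 (Z(H, C) = (5*(-3))*4 = -15*4 = -60)
Z(s(6, 6)*(-4*4 - 4), N)**2 = (-60)**2 = 3600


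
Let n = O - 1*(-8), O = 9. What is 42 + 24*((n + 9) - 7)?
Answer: 498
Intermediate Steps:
n = 17 (n = 9 - 1*(-8) = 9 + 8 = 17)
42 + 24*((n + 9) - 7) = 42 + 24*((17 + 9) - 7) = 42 + 24*(26 - 7) = 42 + 24*19 = 42 + 456 = 498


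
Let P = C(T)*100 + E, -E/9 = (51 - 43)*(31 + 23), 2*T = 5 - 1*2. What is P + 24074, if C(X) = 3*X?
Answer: 20636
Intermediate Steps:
T = 3/2 (T = (5 - 1*2)/2 = (5 - 2)/2 = (½)*3 = 3/2 ≈ 1.5000)
E = -3888 (E = -9*(51 - 43)*(31 + 23) = -72*54 = -9*432 = -3888)
P = -3438 (P = (3*(3/2))*100 - 3888 = (9/2)*100 - 3888 = 450 - 3888 = -3438)
P + 24074 = -3438 + 24074 = 20636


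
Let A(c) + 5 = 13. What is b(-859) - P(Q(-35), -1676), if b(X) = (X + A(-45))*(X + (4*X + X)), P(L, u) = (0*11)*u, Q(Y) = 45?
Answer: 4386054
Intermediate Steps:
A(c) = 8 (A(c) = -5 + 13 = 8)
P(L, u) = 0 (P(L, u) = 0*u = 0)
b(X) = 6*X*(8 + X) (b(X) = (X + 8)*(X + (4*X + X)) = (8 + X)*(X + 5*X) = (8 + X)*(6*X) = 6*X*(8 + X))
b(-859) - P(Q(-35), -1676) = 6*(-859)*(8 - 859) - 1*0 = 6*(-859)*(-851) + 0 = 4386054 + 0 = 4386054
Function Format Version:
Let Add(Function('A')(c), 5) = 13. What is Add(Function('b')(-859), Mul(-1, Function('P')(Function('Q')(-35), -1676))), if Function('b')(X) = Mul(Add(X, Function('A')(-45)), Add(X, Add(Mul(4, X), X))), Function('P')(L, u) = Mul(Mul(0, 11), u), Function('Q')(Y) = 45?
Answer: 4386054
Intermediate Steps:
Function('A')(c) = 8 (Function('A')(c) = Add(-5, 13) = 8)
Function('P')(L, u) = 0 (Function('P')(L, u) = Mul(0, u) = 0)
Function('b')(X) = Mul(6, X, Add(8, X)) (Function('b')(X) = Mul(Add(X, 8), Add(X, Add(Mul(4, X), X))) = Mul(Add(8, X), Add(X, Mul(5, X))) = Mul(Add(8, X), Mul(6, X)) = Mul(6, X, Add(8, X)))
Add(Function('b')(-859), Mul(-1, Function('P')(Function('Q')(-35), -1676))) = Add(Mul(6, -859, Add(8, -859)), Mul(-1, 0)) = Add(Mul(6, -859, -851), 0) = Add(4386054, 0) = 4386054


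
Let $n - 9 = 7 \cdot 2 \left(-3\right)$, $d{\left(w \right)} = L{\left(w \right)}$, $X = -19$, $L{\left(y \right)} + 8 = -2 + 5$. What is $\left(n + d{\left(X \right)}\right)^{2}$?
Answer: $1444$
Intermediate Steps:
$L{\left(y \right)} = -5$ ($L{\left(y \right)} = -8 + \left(-2 + 5\right) = -8 + 3 = -5$)
$d{\left(w \right)} = -5$
$n = -33$ ($n = 9 + 7 \cdot 2 \left(-3\right) = 9 + 14 \left(-3\right) = 9 - 42 = -33$)
$\left(n + d{\left(X \right)}\right)^{2} = \left(-33 - 5\right)^{2} = \left(-38\right)^{2} = 1444$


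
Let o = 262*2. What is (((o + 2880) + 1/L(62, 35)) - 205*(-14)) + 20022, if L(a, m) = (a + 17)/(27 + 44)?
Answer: 2077455/79 ≈ 26297.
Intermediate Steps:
L(a, m) = 17/71 + a/71 (L(a, m) = (17 + a)/71 = (17 + a)*(1/71) = 17/71 + a/71)
o = 524
(((o + 2880) + 1/L(62, 35)) - 205*(-14)) + 20022 = (((524 + 2880) + 1/(17/71 + (1/71)*62)) - 205*(-14)) + 20022 = ((3404 + 1/(17/71 + 62/71)) + 2870) + 20022 = ((3404 + 1/(79/71)) + 2870) + 20022 = ((3404 + 71/79) + 2870) + 20022 = (268987/79 + 2870) + 20022 = 495717/79 + 20022 = 2077455/79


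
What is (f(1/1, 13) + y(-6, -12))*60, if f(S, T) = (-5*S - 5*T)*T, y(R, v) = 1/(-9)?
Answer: -163820/3 ≈ -54607.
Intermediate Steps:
y(R, v) = -1/9
f(S, T) = T*(-5*S - 5*T)
(f(1/1, 13) + y(-6, -12))*60 = (-5*13*(1/1 + 13) - 1/9)*60 = (-5*13*(1 + 13) - 1/9)*60 = (-5*13*14 - 1/9)*60 = (-910 - 1/9)*60 = -8191/9*60 = -163820/3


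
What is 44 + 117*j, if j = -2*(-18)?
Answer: 4256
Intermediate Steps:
j = 36
44 + 117*j = 44 + 117*36 = 44 + 4212 = 4256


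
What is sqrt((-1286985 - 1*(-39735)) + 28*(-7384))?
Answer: I*sqrt(1454002) ≈ 1205.8*I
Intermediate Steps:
sqrt((-1286985 - 1*(-39735)) + 28*(-7384)) = sqrt((-1286985 + 39735) - 206752) = sqrt(-1247250 - 206752) = sqrt(-1454002) = I*sqrt(1454002)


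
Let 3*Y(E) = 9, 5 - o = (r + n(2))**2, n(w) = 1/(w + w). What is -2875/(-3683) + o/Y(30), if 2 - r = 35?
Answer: -62771323/176784 ≈ -355.07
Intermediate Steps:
r = -33 (r = 2 - 1*35 = 2 - 35 = -33)
n(w) = 1/(2*w)
o = -17081/16 (o = 5 - (-33 + (1/2)/2)**2 = 5 - (-33 + (1/2)*(1/2))**2 = 5 - (-33 + 1/4)**2 = 5 - (-131/4)**2 = 5 - 1*17161/16 = 5 - 17161/16 = -17081/16 ≈ -1067.6)
Y(E) = 3 (Y(E) = (1/3)*9 = 3)
-2875/(-3683) + o/Y(30) = -2875/(-3683) - 17081/16/3 = -2875*(-1/3683) - 17081/16*1/3 = 2875/3683 - 17081/48 = -62771323/176784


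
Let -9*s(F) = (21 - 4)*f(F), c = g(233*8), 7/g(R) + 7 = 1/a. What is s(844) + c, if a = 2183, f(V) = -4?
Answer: 901511/137520 ≈ 6.5555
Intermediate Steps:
g(R) = -15281/15280 (g(R) = 7/(-7 + 1/2183) = 7/(-15280/2183) = 7*(-2183/15280) = -15281/15280)
c = -15281/15280 ≈ -1.0001
s(F) = 68/9 (s(F) = -(21 - 4)*(-4)/9 = -17*(-4)/9 = -⅑*(-68) = 68/9)
s(844) + c = 68/9 - 15281/15280 = 901511/137520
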